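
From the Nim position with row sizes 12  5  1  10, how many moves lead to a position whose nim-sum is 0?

1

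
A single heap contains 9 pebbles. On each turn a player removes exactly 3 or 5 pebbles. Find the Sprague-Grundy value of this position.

Build the Grundy sequence with g(k) = mex{g(k−s) : s ∈ {3, 5}, s ≤ k}:
g(0) = mex{} = 0
g(1) = mex{} = 0
g(2) = mex{} = 0
g(3) = mex{0} = 1
g(4) = mex{0} = 1
g(5) = mex{0} = 1
g(6) = mex{0,1} = 2
g(7) = mex{0,1} = 2
g(8) = mex{1} = 0
g(9) = mex{1,2} = 0
So g(9) = 0.

0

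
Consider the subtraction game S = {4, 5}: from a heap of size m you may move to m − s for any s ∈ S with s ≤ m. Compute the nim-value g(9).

0

Grundy values for subtraction set {4, 5}:
g(0) = mex{} = 0
g(1) = mex{} = 0
g(2) = mex{} = 0
g(3) = mex{} = 0
g(4) = mex{0} = 1
g(5) = mex{0} = 1
g(6) = mex{0} = 1
g(7) = mex{0} = 1
g(8) = mex{0,1} = 2
g(9) = mex{1} = 0
So g(9) = 0.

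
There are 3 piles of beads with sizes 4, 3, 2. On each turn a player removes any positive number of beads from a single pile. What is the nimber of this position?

5

Bitwise XOR of the heap sizes:
  100  (4)
  011  (3)
  010  (2)
  ---
  101  (5)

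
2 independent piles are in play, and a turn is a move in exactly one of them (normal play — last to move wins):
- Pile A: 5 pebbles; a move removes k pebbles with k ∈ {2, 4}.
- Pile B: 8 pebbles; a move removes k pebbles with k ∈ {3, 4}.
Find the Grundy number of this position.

2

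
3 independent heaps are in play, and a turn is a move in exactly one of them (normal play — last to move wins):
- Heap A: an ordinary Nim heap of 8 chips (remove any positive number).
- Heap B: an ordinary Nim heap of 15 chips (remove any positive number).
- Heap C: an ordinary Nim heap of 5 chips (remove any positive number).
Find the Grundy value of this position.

Heap A is a plain Nim heap of size 8, so its Grundy value is 8.
Heap B is a plain Nim heap of size 15, so its Grundy value is 15.
Heap C is a plain Nim heap of size 5, so its Grundy value is 5.
By the Sprague-Grundy theorem, the Grundy value of a sum of independent games is the XOR of the component values.
Combined value = 8 ⊕ 15 ⊕ 5 = 2.

2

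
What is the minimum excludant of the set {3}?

0 is not in the set, so the mex is 0.

0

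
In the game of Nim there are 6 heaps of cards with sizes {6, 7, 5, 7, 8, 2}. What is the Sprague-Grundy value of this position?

9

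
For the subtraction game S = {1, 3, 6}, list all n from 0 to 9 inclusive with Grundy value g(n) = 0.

0, 2, 4, 9

Build the Grundy sequence with g(k) = mex{g(k−s) : s ∈ {1, 3, 6}, s ≤ k}:
k:     0  1  2  3  4  5  6  7  8  9
g(k):  0  1  0  1  0  1  2  3  2  0
The P-positions (g = 0) in 0..9 are 0, 2, 4, 9.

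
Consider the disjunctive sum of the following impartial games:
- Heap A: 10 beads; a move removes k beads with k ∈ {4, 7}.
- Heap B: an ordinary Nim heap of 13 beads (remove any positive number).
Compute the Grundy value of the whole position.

15

Grundy values for heap A (subtraction set {4, 7}):
g(0) = mex{} = 0
g(1) = mex{} = 0
g(2) = mex{} = 0
g(3) = mex{} = 0
g(4) = mex{0} = 1
g(5) = mex{0} = 1
g(6) = mex{0} = 1
g(7) = mex{0} = 1
g(8) = mex{0,1} = 2
g(9) = mex{0,1} = 2
g(10) = mex{0,1} = 2
So g(10) = 2.
Heap B is a plain Nim heap of size 13, so its Grundy value is 13.
The value of a disjunctive sum is the nim-sum of the parts.
Combined value = 2 XOR 13 = 15.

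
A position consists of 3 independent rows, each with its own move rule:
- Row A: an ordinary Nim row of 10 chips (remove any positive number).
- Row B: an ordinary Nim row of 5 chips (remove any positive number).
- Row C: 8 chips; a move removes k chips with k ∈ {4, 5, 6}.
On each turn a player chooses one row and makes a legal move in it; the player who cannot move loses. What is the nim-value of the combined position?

Row A is a plain Nim row of size 10, so its Grundy value is 10.
Row B is a plain Nim row of size 5, so its Grundy value is 5.
Build the Grundy sequence for row C with g(k) = mex{g(k−s) : s ∈ {4, 5, 6}, s ≤ k}:
g(0) = mex{} = 0
g(1) = mex{} = 0
g(2) = mex{} = 0
g(3) = mex{} = 0
g(4) = mex{0} = 1
g(5) = mex{0} = 1
g(6) = mex{0} = 1
g(7) = mex{0} = 1
g(8) = mex{0,1} = 2
So g(8) = 2.
By the Sprague-Grundy theorem, the Grundy value of a sum of independent games is the XOR of the component values.
Combined value = 10 ⊕ 5 ⊕ 2 = 13.

13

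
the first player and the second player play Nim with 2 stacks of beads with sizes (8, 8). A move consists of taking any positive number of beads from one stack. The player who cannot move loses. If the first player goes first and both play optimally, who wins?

the second player wins

Nim-sum: 8 XOR 8 = 0.
The nim-sum is 0, so this is a P-position: the player to move is in a losing position under optimal play; the first player is about to move from it and so loses — the second player wins.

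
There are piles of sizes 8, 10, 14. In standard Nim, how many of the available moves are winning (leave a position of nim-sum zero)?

3

Nim-sum: 8 XOR 10 XOR 14 = 12.
The overall nim-sum is X = 12. A pile of size p has a winning move iff p XOR X < p (reduce it to p XOR X).
  8: 8 XOR 12 = 4 < 8 — winning move (to 4).
  10: 10 XOR 12 = 6 < 10 — winning move (to 6).
  14: 14 XOR 12 = 2 < 14 — winning move (to 2).
That gives 3 winning moves.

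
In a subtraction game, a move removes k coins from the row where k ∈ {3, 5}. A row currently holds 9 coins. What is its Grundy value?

Grundy values for subtraction set {3, 5}:
g(0) = mex{} = 0
g(1) = mex{} = 0
g(2) = mex{} = 0
g(3) = mex{0} = 1
g(4) = mex{0} = 1
g(5) = mex{0} = 1
g(6) = mex{0,1} = 2
g(7) = mex{0,1} = 2
g(8) = mex{1} = 0
g(9) = mex{1,2} = 0
So g(9) = 0.

0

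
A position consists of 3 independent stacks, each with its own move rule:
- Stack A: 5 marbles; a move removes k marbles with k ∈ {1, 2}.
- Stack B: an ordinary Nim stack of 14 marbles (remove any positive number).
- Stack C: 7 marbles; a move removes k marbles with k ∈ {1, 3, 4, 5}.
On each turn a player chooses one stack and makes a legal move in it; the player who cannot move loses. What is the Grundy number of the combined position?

15

For stack A, compute g(0), g(1), … with moves {1, 2}:
g(0) = mex{} = 0
g(1) = mex{0} = 1
g(2) = mex{0,1} = 2
g(3) = mex{1,2} = 0
g(4) = mex{0,2} = 1
g(5) = mex{0,1} = 2
So g(5) = 2.
Stack B is a plain Nim stack of size 14, so its Grundy value is 14.
Grundy values for stack C (subtraction set {1, 3, 4, 5}):
g(0) = mex{} = 0
g(1) = mex{0} = 1
g(2) = mex{1} = 0
g(3) = mex{0} = 1
g(4) = mex{0,1} = 2
g(5) = mex{0,1,2} = 3
g(6) = mex{0,1,3} = 2
g(7) = mex{0,1,2} = 3
So g(7) = 3.
By the Sprague-Grundy theorem, the Grundy value of a sum of independent games is the XOR of the component values.
Combined value = 2 XOR 14 XOR 3 = 15.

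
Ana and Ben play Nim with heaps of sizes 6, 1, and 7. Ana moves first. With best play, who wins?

Ben wins

Compute the nim-sum pairwise:
6 ⊕ 1 = 7
7 ⊕ 7 = 0
The nim-sum is 0, so this is a P-position: the player to move is in a losing position under optimal play; Ana is about to move from it and so loses — Ben wins.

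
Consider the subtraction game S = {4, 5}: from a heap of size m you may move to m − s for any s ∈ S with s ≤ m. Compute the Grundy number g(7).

Grundy values for subtraction set {4, 5}:
g(0) = mex{} = 0
g(1) = mex{} = 0
g(2) = mex{} = 0
g(3) = mex{} = 0
g(4) = mex{0} = 1
g(5) = mex{0} = 1
g(6) = mex{0} = 1
g(7) = mex{0} = 1
So g(7) = 1.

1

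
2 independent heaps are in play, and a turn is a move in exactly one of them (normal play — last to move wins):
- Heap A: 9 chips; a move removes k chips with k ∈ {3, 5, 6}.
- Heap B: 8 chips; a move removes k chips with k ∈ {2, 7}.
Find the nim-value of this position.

2

For heap A, compute g(0), g(1), … with moves {3, 5, 6}:
g(0) = mex{} = 0
g(1) = mex{} = 0
g(2) = mex{} = 0
g(3) = mex{0} = 1
g(4) = mex{0} = 1
g(5) = mex{0} = 1
g(6) = mex{0,1} = 2
g(7) = mex{0,1} = 2
g(8) = mex{0,1} = 2
g(9) = mex{1,2} = 0
So g(9) = 0.
For heap B, compute g(0), g(1), … with moves {2, 7}:
k:     0  1  2  3  4  5  6  7  8
g(k):  0  0  1  1  0  0  1  1  2
So g(8) = 2.
The value of a disjunctive sum is the nim-sum of the parts.
Combined value = 0 XOR 2 = 2.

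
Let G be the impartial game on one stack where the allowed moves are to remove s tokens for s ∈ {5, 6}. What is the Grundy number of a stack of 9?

1

Build the Grundy sequence with g(k) = mex{g(k−s) : s ∈ {5, 6}, s ≤ k}:
g(0) = mex{} = 0
g(1) = mex{} = 0
g(2) = mex{} = 0
g(3) = mex{} = 0
g(4) = mex{} = 0
g(5) = mex{0} = 1
g(6) = mex{0} = 1
g(7) = mex{0} = 1
g(8) = mex{0} = 1
g(9) = mex{0} = 1
So g(9) = 1.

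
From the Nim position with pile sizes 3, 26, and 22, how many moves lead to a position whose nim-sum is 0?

Compute the nim-sum pairwise:
3 ^ 26 = 25
25 ^ 22 = 15
The overall nim-sum is X = 15. A pile of size p has a winning move iff p XOR X < p (reduce it to p XOR X).
  3: 3 XOR 15 = 12 ≥ 3 — no move.
  26: 26 XOR 15 = 21 < 26 — winning move (to 21).
  22: 22 XOR 15 = 25 ≥ 22 — no move.
That gives 1 winning move.

1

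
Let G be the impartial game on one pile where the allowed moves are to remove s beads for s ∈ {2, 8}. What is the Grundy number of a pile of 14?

0

Grundy values for subtraction set {2, 8}:
g(0) = mex{} = 0
g(1) = mex{} = 0
g(2) = mex{0} = 1
g(3) = mex{0} = 1
g(4) = mex{1} = 0
g(5) = mex{1} = 0
g(6) = mex{0} = 1
g(7) = mex{0} = 1
g(8) = mex{0,1} = 2
g(9) = mex{0,1} = 2
g(10) = mex{1,2} = 0
g(11) = mex{1,2} = 0
g(12) = mex{0} = 1
g(13) = mex{0} = 1
g(14) = mex{1} = 0
So g(14) = 0.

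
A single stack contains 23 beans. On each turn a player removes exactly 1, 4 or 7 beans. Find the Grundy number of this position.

Build the Grundy sequence with g(k) = mex{g(k−s) : s ∈ {1, 4, 7}, s ≤ k}:
k:     0  1  2  3  4  5  6  7  8  9 10 11 12 13 14 15 16 17 18 19 20 21 22 23
g(k):  0  1  0  1  2  0  1  2  0  1  0  1  2  0  1  2  0  1  0  1  2  0  1  2
So g(23) = 2.

2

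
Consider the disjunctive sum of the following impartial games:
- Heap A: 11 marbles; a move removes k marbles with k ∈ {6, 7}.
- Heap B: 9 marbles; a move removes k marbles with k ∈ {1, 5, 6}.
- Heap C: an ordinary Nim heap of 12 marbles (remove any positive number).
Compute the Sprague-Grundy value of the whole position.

14

Build the Grundy sequence for heap A with g(k) = mex{g(k−s) : s ∈ {6, 7}, s ≤ k}:
g(0) = mex{} = 0
g(1) = mex{} = 0
g(2) = mex{} = 0
g(3) = mex{} = 0
g(4) = mex{} = 0
g(5) = mex{} = 0
g(6) = mex{0} = 1
g(7) = mex{0} = 1
g(8) = mex{0} = 1
g(9) = mex{0} = 1
g(10) = mex{0} = 1
g(11) = mex{0} = 1
So g(11) = 1.
For heap B, compute g(0), g(1), … with moves {1, 5, 6}:
g(0) = mex{} = 0
g(1) = mex{0} = 1
g(2) = mex{1} = 0
g(3) = mex{0} = 1
g(4) = mex{1} = 0
g(5) = mex{0} = 1
g(6) = mex{0,1} = 2
g(7) = mex{0,1,2} = 3
g(8) = mex{0,1,3} = 2
g(9) = mex{0,1,2} = 3
So g(9) = 3.
Heap C is a plain Nim heap of size 12, so its Grundy value is 12.
By the Sprague-Grundy theorem, the Grundy value of a sum of independent games is the XOR of the component values.
Combined value = 1 ⊕ 3 ⊕ 12 = 14.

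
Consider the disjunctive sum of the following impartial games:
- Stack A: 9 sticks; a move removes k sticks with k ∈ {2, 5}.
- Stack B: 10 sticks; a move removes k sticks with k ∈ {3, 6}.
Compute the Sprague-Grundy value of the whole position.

1

For stack A, compute g(0), g(1), … with moves {2, 5}:
g(0) = mex{} = 0
g(1) = mex{} = 0
g(2) = mex{0} = 1
g(3) = mex{0} = 1
g(4) = mex{1} = 0
g(5) = mex{0,1} = 2
g(6) = mex{0} = 1
g(7) = mex{1,2} = 0
g(8) = mex{1} = 0
g(9) = mex{0} = 1
So g(9) = 1.
For stack B, compute g(0), g(1), … with moves {3, 6}:
g(0) = mex{} = 0
g(1) = mex{} = 0
g(2) = mex{} = 0
g(3) = mex{0} = 1
g(4) = mex{0} = 1
g(5) = mex{0} = 1
g(6) = mex{0,1} = 2
g(7) = mex{0,1} = 2
g(8) = mex{0,1} = 2
g(9) = mex{1,2} = 0
g(10) = mex{1,2} = 0
So g(10) = 0.
By the Sprague-Grundy theorem, the Grundy value of a sum of independent games is the XOR of the component values.
Combined value = 1 ⊕ 0 = 1.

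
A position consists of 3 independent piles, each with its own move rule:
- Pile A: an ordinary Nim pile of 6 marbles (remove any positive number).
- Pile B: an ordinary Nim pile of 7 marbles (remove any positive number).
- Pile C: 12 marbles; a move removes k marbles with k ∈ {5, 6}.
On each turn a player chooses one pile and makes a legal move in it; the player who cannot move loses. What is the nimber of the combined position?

Pile A is a plain Nim pile of size 6, so its Grundy value is 6.
Pile B is a plain Nim pile of size 7, so its Grundy value is 7.
For pile C, compute g(0), g(1), … with moves {5, 6}:
k:     0  1  2  3  4  5  6  7  8  9 10 11 12
g(k):  0  0  0  0  0  1  1  1  1  1  2  0  0
So g(12) = 0.
By the Sprague-Grundy theorem, the Grundy value of a sum of independent games is the XOR of the component values.
Combined value = 6 XOR 7 XOR 0 = 1.

1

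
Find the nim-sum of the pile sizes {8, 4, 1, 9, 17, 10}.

31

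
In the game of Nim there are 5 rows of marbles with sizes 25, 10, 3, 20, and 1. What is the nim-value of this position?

Nim-sum: 25 XOR 10 XOR 3 XOR 20 XOR 1 = 5.

5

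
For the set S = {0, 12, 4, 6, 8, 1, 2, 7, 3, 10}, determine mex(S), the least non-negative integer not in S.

5

The values 0, 1, 2, 3, 4 are all present; 5 is the first non-negative integer missing from the set.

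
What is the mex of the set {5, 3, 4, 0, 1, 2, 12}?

The values 0, 1, 2, 3, 4, 5 are all present; 6 is the first non-negative integer missing from the set.

6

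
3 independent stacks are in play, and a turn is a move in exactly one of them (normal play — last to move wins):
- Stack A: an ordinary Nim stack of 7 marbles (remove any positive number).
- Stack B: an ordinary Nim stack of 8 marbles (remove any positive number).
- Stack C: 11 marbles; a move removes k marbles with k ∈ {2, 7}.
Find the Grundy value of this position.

Stack A is a plain Nim stack of size 7, so its Grundy value is 7.
Stack B is a plain Nim stack of size 8, so its Grundy value is 8.
For stack C, compute g(0), g(1), … with moves {2, 7}:
k:     0  1  2  3  4  5  6  7  8  9 10 11
g(k):  0  0  1  1  0  0  1  1  2  0  0  1
So g(11) = 1.
By the Sprague-Grundy theorem, the Grundy value of a sum of independent games is the XOR of the component values.
Combined value = 7 ⊕ 8 ⊕ 1 = 14.

14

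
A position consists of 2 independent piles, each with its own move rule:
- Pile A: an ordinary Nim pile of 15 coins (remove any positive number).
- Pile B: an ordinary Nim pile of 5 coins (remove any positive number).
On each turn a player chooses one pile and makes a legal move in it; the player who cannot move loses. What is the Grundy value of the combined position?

Pile A is a plain Nim pile of size 15, so its Grundy value is 15.
Pile B is a plain Nim pile of size 5, so its Grundy value is 5.
The value of a disjunctive sum is the nim-sum of the parts.
Combined value = 15 XOR 5 = 10.

10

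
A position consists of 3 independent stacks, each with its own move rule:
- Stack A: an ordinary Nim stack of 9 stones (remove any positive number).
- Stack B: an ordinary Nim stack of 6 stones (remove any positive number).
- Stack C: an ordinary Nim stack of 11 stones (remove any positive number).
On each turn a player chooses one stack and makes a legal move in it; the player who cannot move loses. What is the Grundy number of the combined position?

4

Stack A is a plain Nim stack of size 9, so its Grundy value is 9.
Stack B is a plain Nim stack of size 6, so its Grundy value is 6.
Stack C is a plain Nim stack of size 11, so its Grundy value is 11.
By the Sprague-Grundy theorem, the Grundy value of a sum of independent games is the XOR of the component values.
Combined value = 9 ⊕ 6 ⊕ 11 = 4.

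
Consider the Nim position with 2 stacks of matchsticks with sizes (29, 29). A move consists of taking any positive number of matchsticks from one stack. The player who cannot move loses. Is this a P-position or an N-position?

Nim-sum: 29 XOR 29 = 0.
The nim-sum is 0, so this is a P-position: the player to move is in a losing position under optimal play.

P-position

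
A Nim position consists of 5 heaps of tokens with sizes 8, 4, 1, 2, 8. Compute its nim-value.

Compute the nim-sum pairwise:
8 ^ 4 = 12
12 ^ 1 = 13
13 ^ 2 = 15
15 ^ 8 = 7

7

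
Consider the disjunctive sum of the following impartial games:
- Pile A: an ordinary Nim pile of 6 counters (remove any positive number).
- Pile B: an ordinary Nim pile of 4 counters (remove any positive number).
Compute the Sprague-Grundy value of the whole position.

Pile A is a plain Nim pile of size 6, so its Grundy value is 6.
Pile B is a plain Nim pile of size 4, so its Grundy value is 4.
The value of a disjunctive sum is the nim-sum of the parts.
Combined value = 6 ⊕ 4 = 2.

2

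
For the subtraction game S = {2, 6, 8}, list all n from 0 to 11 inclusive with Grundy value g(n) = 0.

0, 1, 4, 5

Build the Grundy sequence with g(k) = mex{g(k−s) : s ∈ {2, 6, 8}, s ≤ k}:
g(0) = mex{} = 0
g(1) = mex{} = 0
g(2) = mex{0} = 1
g(3) = mex{0} = 1
g(4) = mex{1} = 0
g(5) = mex{1} = 0
g(6) = mex{0} = 1
g(7) = mex{0} = 1
g(8) = mex{0,1} = 2
g(9) = mex{0,1} = 2
g(10) = mex{0,1,2} = 3
g(11) = mex{0,1,2} = 3
The P-positions (g = 0) in 0..11 are 0, 1, 4, 5.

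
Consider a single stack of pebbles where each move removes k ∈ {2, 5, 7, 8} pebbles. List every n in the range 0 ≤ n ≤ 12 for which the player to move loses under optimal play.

0, 1, 4, 10

Compute g(0), g(1), … for moves {2, 5, 7, 8}:
g(0) = mex{} = 0
g(1) = mex{} = 0
g(2) = mex{0} = 1
g(3) = mex{0} = 1
g(4) = mex{1} = 0
g(5) = mex{0,1} = 2
g(6) = mex{0} = 1
g(7) = mex{0,1,2} = 3
g(8) = mex{0,1} = 2
g(9) = mex{0,1,3} = 2
g(10) = mex{1,2} = 0
g(11) = mex{0,1,2} = 3
g(12) = mex{0,2,3} = 1
The P-positions (g = 0) in 0..12 are 0, 1, 4, 10.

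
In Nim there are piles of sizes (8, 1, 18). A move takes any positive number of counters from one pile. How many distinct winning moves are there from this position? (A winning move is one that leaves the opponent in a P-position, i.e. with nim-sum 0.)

1

Nim-sum: 8 XOR 1 XOR 18 = 27.
The overall nim-sum is X = 27. A pile of size p has a winning move iff p XOR X < p (reduce it to p XOR X).
  8: 8 XOR 27 = 19 ≥ 8 — no move.
  1: 1 XOR 27 = 26 ≥ 1 — no move.
  18: 18 XOR 27 = 9 < 18 — winning move (to 9).
That gives 1 winning move.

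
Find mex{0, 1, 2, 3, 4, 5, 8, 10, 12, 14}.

6

The values 0, 1, 2, 3, 4, 5 are all present; 6 is the first non-negative integer missing from the set.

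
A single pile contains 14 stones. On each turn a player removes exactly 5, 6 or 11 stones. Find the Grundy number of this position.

2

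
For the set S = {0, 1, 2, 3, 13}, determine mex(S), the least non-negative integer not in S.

4

The values 0, 1, 2, 3 are all present; 4 is the first non-negative integer missing from the set.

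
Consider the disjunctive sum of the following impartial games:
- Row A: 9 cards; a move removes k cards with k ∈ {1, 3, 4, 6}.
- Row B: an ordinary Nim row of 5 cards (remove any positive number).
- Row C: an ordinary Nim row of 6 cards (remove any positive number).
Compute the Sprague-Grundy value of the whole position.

Grundy values for row A (subtraction set {1, 3, 4, 6}):
k:     0  1  2  3  4  5  6  7  8  9
g(k):  0  1  0  1  2  3  2  0  1  0
So g(9) = 0.
Row B is a plain Nim row of size 5, so its Grundy value is 5.
Row C is a plain Nim row of size 6, so its Grundy value is 6.
The value of a disjunctive sum is the nim-sum of the parts.
Combined value = 0 ⊕ 5 ⊕ 6 = 3.

3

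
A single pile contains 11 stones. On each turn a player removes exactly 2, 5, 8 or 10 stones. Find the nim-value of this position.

Compute g(0), g(1), … for moves {2, 5, 8, 10}:
k:     0  1  2  3  4  5  6  7  8  9 10 11
g(k):  0  0  1  1  0  2  1  0  2  1  3  2
So g(11) = 2.

2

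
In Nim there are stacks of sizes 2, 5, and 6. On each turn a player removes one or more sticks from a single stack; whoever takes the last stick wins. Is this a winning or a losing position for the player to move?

Winning position

Compute the nim-sum pairwise:
2 ⊕ 5 = 7
7 ⊕ 6 = 1
The nim-sum is 1 ≠ 0, so this is an N-position: the player to move can win.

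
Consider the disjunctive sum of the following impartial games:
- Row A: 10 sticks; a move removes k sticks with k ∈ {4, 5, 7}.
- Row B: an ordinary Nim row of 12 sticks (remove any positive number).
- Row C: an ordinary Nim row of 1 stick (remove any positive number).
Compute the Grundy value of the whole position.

Grundy values for row A (subtraction set {4, 5, 7}):
g(0) = mex{} = 0
g(1) = mex{} = 0
g(2) = mex{} = 0
g(3) = mex{} = 0
g(4) = mex{0} = 1
g(5) = mex{0} = 1
g(6) = mex{0} = 1
g(7) = mex{0} = 1
g(8) = mex{0,1} = 2
g(9) = mex{0,1} = 2
g(10) = mex{0,1} = 2
So g(10) = 2.
Row B is a plain Nim row of size 12, so its Grundy value is 12.
Row C is a plain Nim row of size 1, so its Grundy value is 1.
The value of a disjunctive sum is the nim-sum of the parts.
Combined value = 2 XOR 12 XOR 1 = 15.

15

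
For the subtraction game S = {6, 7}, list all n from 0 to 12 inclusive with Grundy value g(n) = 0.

Compute g(0), g(1), … for moves {6, 7}:
k:     0  1  2  3  4  5  6  7  8  9 10 11 12
g(k):  0  0  0  0  0  0  1  1  1  1  1  1  2
The P-positions (g = 0) in 0..12 are 0, 1, 2, 3, 4, 5.

0, 1, 2, 3, 4, 5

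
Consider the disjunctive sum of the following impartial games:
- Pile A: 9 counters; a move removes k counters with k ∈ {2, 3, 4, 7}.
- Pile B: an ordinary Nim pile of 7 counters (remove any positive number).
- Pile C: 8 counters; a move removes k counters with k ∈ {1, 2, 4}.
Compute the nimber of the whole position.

1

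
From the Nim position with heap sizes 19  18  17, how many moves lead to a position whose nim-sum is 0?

3

Write each in binary and XOR column by column:
  10011  (19)
  10010  (18)
  10001  (17)
  -----
  10000  (16)
The overall nim-sum is X = 16. A heap of size p has a winning move iff p XOR X < p (reduce it to p XOR X).
  19: 19 XOR 16 = 3 < 19 — winning move (to 3).
  18: 18 XOR 16 = 2 < 18 — winning move (to 2).
  17: 17 XOR 16 = 1 < 17 — winning move (to 1).
That gives 3 winning moves.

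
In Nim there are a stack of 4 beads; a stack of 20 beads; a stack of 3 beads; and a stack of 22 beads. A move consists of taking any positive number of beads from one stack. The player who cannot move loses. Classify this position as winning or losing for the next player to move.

Winning position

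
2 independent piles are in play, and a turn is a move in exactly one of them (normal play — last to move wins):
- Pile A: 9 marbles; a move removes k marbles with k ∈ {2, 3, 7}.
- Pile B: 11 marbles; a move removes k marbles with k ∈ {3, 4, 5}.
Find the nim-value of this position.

Build the Grundy sequence for pile A with g(k) = mex{g(k−s) : s ∈ {2, 3, 7}, s ≤ k}:
g(0) = mex{} = 0
g(1) = mex{} = 0
g(2) = mex{0} = 1
g(3) = mex{0} = 1
g(4) = mex{0,1} = 2
g(5) = mex{1} = 0
g(6) = mex{1,2} = 0
g(7) = mex{0,2} = 1
g(8) = mex{0} = 1
g(9) = mex{0,1} = 2
So g(9) = 2.
Grundy values for pile B (subtraction set {3, 4, 5}):
g(0) = mex{} = 0
g(1) = mex{} = 0
g(2) = mex{} = 0
g(3) = mex{0} = 1
g(4) = mex{0} = 1
g(5) = mex{0} = 1
g(6) = mex{0,1} = 2
g(7) = mex{0,1} = 2
g(8) = mex{1} = 0
g(9) = mex{1,2} = 0
g(10) = mex{1,2} = 0
g(11) = mex{0,2} = 1
So g(11) = 1.
By the Sprague-Grundy theorem, the Grundy value of a sum of independent games is the XOR of the component values.
Combined value = 2 XOR 1 = 3.

3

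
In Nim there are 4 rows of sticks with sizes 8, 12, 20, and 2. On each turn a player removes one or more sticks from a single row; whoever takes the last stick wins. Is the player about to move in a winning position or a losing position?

Nim-sum: 8 XOR 12 XOR 20 XOR 2 = 18.
The nim-sum is 18 ≠ 0, so this is an N-position: the player to move can win.

Winning position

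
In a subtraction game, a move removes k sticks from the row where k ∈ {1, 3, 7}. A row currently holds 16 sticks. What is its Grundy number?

0

Build the Grundy sequence with g(k) = mex{g(k−s) : s ∈ {1, 3, 7}, s ≤ k}:
k:     0  1  2  3  4  5  6  7  8  9 10 11 12 13 14 15 16
g(k):  0  1  0  1  0  1  0  1  0  1  0  1  0  1  0  1  0
So g(16) = 0.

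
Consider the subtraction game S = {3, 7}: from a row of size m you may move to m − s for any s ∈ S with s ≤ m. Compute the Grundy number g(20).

Build the Grundy sequence with g(k) = mex{g(k−s) : s ∈ {3, 7}, s ≤ k}:
k:     0  1  2  3  4  5  6  7  8  9 10 11 12 13 14 15 16 17 18 19 20
g(k):  0  0  0  1  1  1  0  2  2  1  0  0  0  1  1  1  0  2  2  1  0
So g(20) = 0.

0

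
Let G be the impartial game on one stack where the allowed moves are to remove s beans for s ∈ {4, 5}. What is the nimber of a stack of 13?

1

Grundy values for subtraction set {4, 5}:
g(0) = mex{} = 0
g(1) = mex{} = 0
g(2) = mex{} = 0
g(3) = mex{} = 0
g(4) = mex{0} = 1
g(5) = mex{0} = 1
g(6) = mex{0} = 1
g(7) = mex{0} = 1
g(8) = mex{0,1} = 2
g(9) = mex{1} = 0
g(10) = mex{1} = 0
g(11) = mex{1} = 0
g(12) = mex{1,2} = 0
g(13) = mex{0,2} = 1
So g(13) = 1.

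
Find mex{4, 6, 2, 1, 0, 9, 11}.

3

The values 0, 1, 2 are all present; 3 is the first non-negative integer missing from the set.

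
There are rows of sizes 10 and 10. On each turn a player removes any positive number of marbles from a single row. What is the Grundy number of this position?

Nim-sum: 10 ⊕ 10 = 0.

0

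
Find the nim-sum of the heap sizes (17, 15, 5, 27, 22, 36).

Bitwise XOR of the heap sizes:
  010001  (17)
  001111  (15)
  000101  (5)
  011011  (27)
  010110  (22)
  100100  (36)
  ------
  110010  (50)

50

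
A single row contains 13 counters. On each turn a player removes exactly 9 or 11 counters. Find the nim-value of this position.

1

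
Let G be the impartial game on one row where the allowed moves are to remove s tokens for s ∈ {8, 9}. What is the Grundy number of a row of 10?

Compute g(0), g(1), … for moves {8, 9}:
g(0) = mex{} = 0
g(1) = mex{} = 0
g(2) = mex{} = 0
g(3) = mex{} = 0
g(4) = mex{} = 0
g(5) = mex{} = 0
g(6) = mex{} = 0
g(7) = mex{} = 0
g(8) = mex{0} = 1
g(9) = mex{0} = 1
g(10) = mex{0} = 1
So g(10) = 1.

1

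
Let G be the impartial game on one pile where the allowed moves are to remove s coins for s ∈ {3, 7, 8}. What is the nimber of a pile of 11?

0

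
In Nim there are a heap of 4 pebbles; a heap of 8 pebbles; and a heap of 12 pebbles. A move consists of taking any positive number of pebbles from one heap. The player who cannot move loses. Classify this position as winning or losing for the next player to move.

Losing position

Nim-sum: 4 XOR 8 XOR 12 = 0.
The nim-sum is 0, so this is a P-position: the player to move is in a losing position under optimal play.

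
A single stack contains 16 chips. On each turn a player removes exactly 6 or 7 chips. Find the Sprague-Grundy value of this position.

0

Compute g(0), g(1), … for moves {6, 7}:
k:     0  1  2  3  4  5  6  7  8  9 10 11 12 13 14 15 16
g(k):  0  0  0  0  0  0  1  1  1  1  1  1  2  0  0  0  0
So g(16) = 0.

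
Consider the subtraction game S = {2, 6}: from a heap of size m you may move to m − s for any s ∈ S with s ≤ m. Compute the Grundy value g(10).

1

Compute g(0), g(1), … for moves {2, 6}:
k:     0  1  2  3  4  5  6  7  8  9 10
g(k):  0  0  1  1  0  0  1  1  0  0  1
So g(10) = 1.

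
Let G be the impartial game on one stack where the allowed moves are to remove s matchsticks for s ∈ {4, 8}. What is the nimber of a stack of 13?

0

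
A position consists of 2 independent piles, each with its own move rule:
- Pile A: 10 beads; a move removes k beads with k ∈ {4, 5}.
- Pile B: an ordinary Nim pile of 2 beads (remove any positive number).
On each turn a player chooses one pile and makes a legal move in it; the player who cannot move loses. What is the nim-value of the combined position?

2

Build the Grundy sequence for pile A with g(k) = mex{g(k−s) : s ∈ {4, 5}, s ≤ k}:
k:     0  1  2  3  4  5  6  7  8  9 10
g(k):  0  0  0  0  1  1  1  1  2  0  0
So g(10) = 0.
Pile B is a plain Nim pile of size 2, so its Grundy value is 2.
By the Sprague-Grundy theorem, the Grundy value of a sum of independent games is the XOR of the component values.
Combined value = 0 ⊕ 2 = 2.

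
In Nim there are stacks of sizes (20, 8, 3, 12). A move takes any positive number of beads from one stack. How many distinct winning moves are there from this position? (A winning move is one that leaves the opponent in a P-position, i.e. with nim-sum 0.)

1

Write each in binary and XOR column by column:
  10100  (20)
  01000  (8)
  00011  (3)
  01100  (12)
  -----
  10011  (19)
The overall nim-sum is X = 19. A stack of size p has a winning move iff p XOR X < p (reduce it to p XOR X).
  20: 20 XOR 19 = 7 < 20 — winning move (to 7).
  8: 8 XOR 19 = 27 ≥ 8 — no move.
  3: 3 XOR 19 = 16 ≥ 3 — no move.
  12: 12 XOR 19 = 31 ≥ 12 — no move.
That gives 1 winning move.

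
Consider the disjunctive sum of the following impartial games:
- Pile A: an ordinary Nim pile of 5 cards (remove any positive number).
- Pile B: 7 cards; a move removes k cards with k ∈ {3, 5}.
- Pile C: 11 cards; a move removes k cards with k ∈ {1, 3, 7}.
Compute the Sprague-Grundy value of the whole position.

6

Pile A is a plain Nim pile of size 5, so its Grundy value is 5.
Build the Grundy sequence for pile B with g(k) = mex{g(k−s) : s ∈ {3, 5}, s ≤ k}:
g(0) = mex{} = 0
g(1) = mex{} = 0
g(2) = mex{} = 0
g(3) = mex{0} = 1
g(4) = mex{0} = 1
g(5) = mex{0} = 1
g(6) = mex{0,1} = 2
g(7) = mex{0,1} = 2
So g(7) = 2.
Build the Grundy sequence for pile C with g(k) = mex{g(k−s) : s ∈ {1, 3, 7}, s ≤ k}:
g(0) = mex{} = 0
g(1) = mex{0} = 1
g(2) = mex{1} = 0
g(3) = mex{0} = 1
g(4) = mex{1} = 0
g(5) = mex{0} = 1
g(6) = mex{1} = 0
g(7) = mex{0} = 1
g(8) = mex{1} = 0
g(9) = mex{0} = 1
g(10) = mex{1} = 0
g(11) = mex{0} = 1
So g(11) = 1.
The value of a disjunctive sum is the nim-sum of the parts.
Combined value = 5 XOR 2 XOR 1 = 6.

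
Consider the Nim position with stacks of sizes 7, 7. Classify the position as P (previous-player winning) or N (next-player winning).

In binary:
  111  (7)
  111  (7)
  ---
  000  (0)
The nim-sum is 0, so this is a P-position: the player to move is in a losing position under optimal play.

P-position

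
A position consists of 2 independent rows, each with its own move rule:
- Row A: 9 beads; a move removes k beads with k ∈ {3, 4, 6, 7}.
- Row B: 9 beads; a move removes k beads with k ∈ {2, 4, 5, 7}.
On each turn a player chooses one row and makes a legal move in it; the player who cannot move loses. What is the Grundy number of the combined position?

Grundy values for row A (subtraction set {3, 4, 6, 7}):
g(0) = mex{} = 0
g(1) = mex{} = 0
g(2) = mex{} = 0
g(3) = mex{0} = 1
g(4) = mex{0} = 1
g(5) = mex{0} = 1
g(6) = mex{0,1} = 2
g(7) = mex{0,1} = 2
g(8) = mex{0,1} = 2
g(9) = mex{0,1,2} = 3
So g(9) = 3.
Build the Grundy sequence for row B with g(k) = mex{g(k−s) : s ∈ {2, 4, 5, 7}, s ≤ k}:
g(0) = mex{} = 0
g(1) = mex{} = 0
g(2) = mex{0} = 1
g(3) = mex{0} = 1
g(4) = mex{0,1} = 2
g(5) = mex{0,1} = 2
g(6) = mex{0,1,2} = 3
g(7) = mex{0,1,2} = 3
g(8) = mex{0,1,2,3} = 4
g(9) = mex{1,2,3} = 0
So g(9) = 0.
The value of a disjunctive sum is the nim-sum of the parts.
Combined value = 3 ⊕ 0 = 3.

3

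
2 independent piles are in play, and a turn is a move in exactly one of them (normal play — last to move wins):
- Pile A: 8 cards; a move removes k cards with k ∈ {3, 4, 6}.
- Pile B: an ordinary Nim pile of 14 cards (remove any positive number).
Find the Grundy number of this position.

Build the Grundy sequence for pile A with g(k) = mex{g(k−s) : s ∈ {3, 4, 6}, s ≤ k}:
k:     0  1  2  3  4  5  6  7  8
g(k):  0  0  0  1  1  1  2  2  2
So g(8) = 2.
Pile B is a plain Nim pile of size 14, so its Grundy value is 14.
The value of a disjunctive sum is the nim-sum of the parts.
Combined value = 2 XOR 14 = 12.

12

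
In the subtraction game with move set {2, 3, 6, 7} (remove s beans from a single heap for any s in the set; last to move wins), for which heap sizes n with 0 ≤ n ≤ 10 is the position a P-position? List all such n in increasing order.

0, 1, 5, 9, 10

Grundy values for subtraction set {2, 3, 6, 7}:
k:     0  1  2  3  4  5  6  7  8  9 10
g(k):  0  0  1  1  2  0  3  1  2  0  0
The P-positions (g = 0) in 0..10 are 0, 1, 5, 9, 10.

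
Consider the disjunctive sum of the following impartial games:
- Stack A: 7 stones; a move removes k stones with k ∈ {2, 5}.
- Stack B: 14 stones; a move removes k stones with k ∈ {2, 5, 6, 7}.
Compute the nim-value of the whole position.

Build the Grundy sequence for stack A with g(k) = mex{g(k−s) : s ∈ {2, 5}, s ≤ k}:
k:     0  1  2  3  4  5  6  7
g(k):  0  0  1  1  0  2  1  0
So g(7) = 0.
Grundy values for stack B (subtraction set {2, 5, 6, 7}):
k:     0  1  2  3  4  5  6  7  8  9 10 11 12 13 14
g(k):  0  0  1  1  0  2  1  3  2  2  3  3  0  0  1
So g(14) = 1.
By the Sprague-Grundy theorem, the Grundy value of a sum of independent games is the XOR of the component values.
Combined value = 0 XOR 1 = 1.

1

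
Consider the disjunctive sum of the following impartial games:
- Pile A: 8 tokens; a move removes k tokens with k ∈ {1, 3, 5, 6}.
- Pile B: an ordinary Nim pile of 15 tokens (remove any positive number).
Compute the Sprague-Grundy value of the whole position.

13

For pile A, compute g(0), g(1), … with moves {1, 3, 5, 6}:
g(0) = mex{} = 0
g(1) = mex{0} = 1
g(2) = mex{1} = 0
g(3) = mex{0} = 1
g(4) = mex{1} = 0
g(5) = mex{0} = 1
g(6) = mex{0,1} = 2
g(7) = mex{0,1,2} = 3
g(8) = mex{0,1,3} = 2
So g(8) = 2.
Pile B is a plain Nim pile of size 15, so its Grundy value is 15.
The value of a disjunctive sum is the nim-sum of the parts.
Combined value = 2 XOR 15 = 13.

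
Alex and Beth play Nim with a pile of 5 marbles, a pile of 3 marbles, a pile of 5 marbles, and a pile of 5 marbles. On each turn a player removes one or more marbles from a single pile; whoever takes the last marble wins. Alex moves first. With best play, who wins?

Alex wins

Nim-sum: 5 XOR 3 XOR 5 XOR 5 = 6.
The nim-sum is 6 ≠ 0, so this is an N-position: the player to move can win; Alex has a winning move.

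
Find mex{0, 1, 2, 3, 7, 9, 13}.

4

The values 0, 1, 2, 3 are all present; 4 is the first non-negative integer missing from the set.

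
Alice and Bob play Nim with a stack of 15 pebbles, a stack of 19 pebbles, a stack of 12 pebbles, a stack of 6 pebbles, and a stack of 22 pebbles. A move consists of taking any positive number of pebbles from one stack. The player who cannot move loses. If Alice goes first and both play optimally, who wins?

Bob wins

Compute the nim-sum pairwise:
15 XOR 19 = 28
28 XOR 12 = 16
16 XOR 6 = 22
22 XOR 22 = 0
The nim-sum is 0, so this is a P-position: the player to move is in a losing position under optimal play; Alice is about to move from it and so loses — Bob wins.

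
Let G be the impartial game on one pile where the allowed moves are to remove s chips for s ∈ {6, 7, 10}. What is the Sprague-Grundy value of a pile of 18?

0

Build the Grundy sequence with g(k) = mex{g(k−s) : s ∈ {6, 7, 10}, s ≤ k}:
k:     0  1  2  3  4  5  6  7  8  9 10 11 12 13 14 15 16 17 18
g(k):  0  0  0  0  0  0  1  1  1  1  1  1  2  2  2  2  0  0  0
So g(18) = 0.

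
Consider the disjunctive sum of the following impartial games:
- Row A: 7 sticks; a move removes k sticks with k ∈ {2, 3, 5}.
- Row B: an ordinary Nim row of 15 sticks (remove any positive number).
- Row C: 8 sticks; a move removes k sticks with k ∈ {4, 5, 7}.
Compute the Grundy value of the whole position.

For row A, compute g(0), g(1), … with moves {2, 3, 5}:
g(0) = mex{} = 0
g(1) = mex{} = 0
g(2) = mex{0} = 1
g(3) = mex{0} = 1
g(4) = mex{0,1} = 2
g(5) = mex{0,1} = 2
g(6) = mex{0,1,2} = 3
g(7) = mex{1,2} = 0
So g(7) = 0.
Row B is a plain Nim row of size 15, so its Grundy value is 15.
Build the Grundy sequence for row C with g(k) = mex{g(k−s) : s ∈ {4, 5, 7}, s ≤ k}:
g(0) = mex{} = 0
g(1) = mex{} = 0
g(2) = mex{} = 0
g(3) = mex{} = 0
g(4) = mex{0} = 1
g(5) = mex{0} = 1
g(6) = mex{0} = 1
g(7) = mex{0} = 1
g(8) = mex{0,1} = 2
So g(8) = 2.
The value of a disjunctive sum is the nim-sum of the parts.
Combined value = 0 XOR 15 XOR 2 = 13.

13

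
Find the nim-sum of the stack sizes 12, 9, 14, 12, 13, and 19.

25

Nim-sum: 12 ^ 9 ^ 14 ^ 12 ^ 13 ^ 19 = 25.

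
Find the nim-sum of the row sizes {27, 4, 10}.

21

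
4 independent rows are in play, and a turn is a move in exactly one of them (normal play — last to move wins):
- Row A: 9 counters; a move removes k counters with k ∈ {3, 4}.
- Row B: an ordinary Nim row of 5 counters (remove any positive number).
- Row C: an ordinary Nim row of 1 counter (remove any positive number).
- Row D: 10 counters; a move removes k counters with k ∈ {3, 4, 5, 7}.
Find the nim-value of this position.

4

Grundy values for row A (subtraction set {3, 4}):
g(0) = mex{} = 0
g(1) = mex{} = 0
g(2) = mex{} = 0
g(3) = mex{0} = 1
g(4) = mex{0} = 1
g(5) = mex{0} = 1
g(6) = mex{0,1} = 2
g(7) = mex{1} = 0
g(8) = mex{1} = 0
g(9) = mex{1,2} = 0
So g(9) = 0.
Row B is a plain Nim row of size 5, so its Grundy value is 5.
Row C is a plain Nim row of size 1, so its Grundy value is 1.
Build the Grundy sequence for row D with g(k) = mex{g(k−s) : s ∈ {3, 4, 5, 7}, s ≤ k}:
g(0) = mex{} = 0
g(1) = mex{} = 0
g(2) = mex{} = 0
g(3) = mex{0} = 1
g(4) = mex{0} = 1
g(5) = mex{0} = 1
g(6) = mex{0,1} = 2
g(7) = mex{0,1} = 2
g(8) = mex{0,1} = 2
g(9) = mex{0,1,2} = 3
g(10) = mex{1,2} = 0
So g(10) = 0.
The value of a disjunctive sum is the nim-sum of the parts.
Combined value = 0 ⊕ 5 ⊕ 1 ⊕ 0 = 4.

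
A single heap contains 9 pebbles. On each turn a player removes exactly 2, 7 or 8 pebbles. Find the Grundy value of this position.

Grundy values for subtraction set {2, 7, 8}:
k:     0  1  2  3  4  5  6  7  8  9
g(k):  0  0  1  1  0  0  1  1  2  2
So g(9) = 2.

2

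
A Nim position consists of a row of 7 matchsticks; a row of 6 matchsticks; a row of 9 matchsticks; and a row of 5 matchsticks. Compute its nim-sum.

13

Compute the nim-sum pairwise:
7 ^ 6 = 1
1 ^ 9 = 8
8 ^ 5 = 13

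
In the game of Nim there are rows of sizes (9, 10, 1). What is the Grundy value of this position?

2

Compute the nim-sum pairwise:
9 ⊕ 10 = 3
3 ⊕ 1 = 2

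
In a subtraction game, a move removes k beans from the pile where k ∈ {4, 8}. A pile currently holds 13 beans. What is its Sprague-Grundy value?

Build the Grundy sequence with g(k) = mex{g(k−s) : s ∈ {4, 8}, s ≤ k}:
k:     0  1  2  3  4  5  6  7  8  9 10 11 12 13
g(k):  0  0  0  0  1  1  1  1  2  2  2  2  0  0
So g(13) = 0.

0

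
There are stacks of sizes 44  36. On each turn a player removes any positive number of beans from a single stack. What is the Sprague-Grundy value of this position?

8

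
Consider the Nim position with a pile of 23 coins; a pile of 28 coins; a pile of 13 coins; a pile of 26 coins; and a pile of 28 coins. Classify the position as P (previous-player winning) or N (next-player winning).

P-position

Compute the nim-sum pairwise:
23 ^ 28 = 11
11 ^ 13 = 6
6 ^ 26 = 28
28 ^ 28 = 0
The nim-sum is 0, so this is a P-position: the player to move is in a losing position under optimal play.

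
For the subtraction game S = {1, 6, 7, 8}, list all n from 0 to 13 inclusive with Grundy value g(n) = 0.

Compute g(0), g(1), … for moves {1, 6, 7, 8}:
g(0) = mex{} = 0
g(1) = mex{0} = 1
g(2) = mex{1} = 0
g(3) = mex{0} = 1
g(4) = mex{1} = 0
g(5) = mex{0} = 1
g(6) = mex{0,1} = 2
g(7) = mex{0,1,2} = 3
g(8) = mex{0,1,3} = 2
g(9) = mex{0,1,2} = 3
g(10) = mex{0,1,3} = 2
g(11) = mex{0,1,2} = 3
g(12) = mex{0,1,2,3} = 4
g(13) = mex{1,2,3,4} = 0
The P-positions (g = 0) in 0..13 are 0, 2, 4, 13.

0, 2, 4, 13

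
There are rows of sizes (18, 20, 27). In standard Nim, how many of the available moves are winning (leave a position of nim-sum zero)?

3

Bitwise XOR of the heap sizes:
  10010  (18)
  10100  (20)
  11011  (27)
  -----
  11101  (29)
The overall nim-sum is X = 29. A row of size p has a winning move iff p XOR X < p (reduce it to p XOR X).
  18: 18 XOR 29 = 15 < 18 — winning move (to 15).
  20: 20 XOR 29 = 9 < 20 — winning move (to 9).
  27: 27 XOR 29 = 6 < 27 — winning move (to 6).
That gives 3 winning moves.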